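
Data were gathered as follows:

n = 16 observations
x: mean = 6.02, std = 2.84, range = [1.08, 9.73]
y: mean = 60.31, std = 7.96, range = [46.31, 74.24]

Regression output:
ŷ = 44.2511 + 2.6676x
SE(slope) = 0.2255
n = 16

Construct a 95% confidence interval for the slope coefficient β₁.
The 95% CI for β₁ is (2.1839, 3.1513)

Confidence interval for the slope:

The 95% CI for β₁ is: β̂₁ ± t*(α/2, n-2) × SE(β̂₁)

Step 1: Find critical t-value
- Confidence level = 0.95
- Degrees of freedom = n - 2 = 16 - 2 = 14
- t*(α/2, 14) = 2.1448

Step 2: Calculate margin of error
Margin = 2.1448 × 0.2255 = 0.4837

Step 3: Construct interval
CI = 2.6676 ± 0.4837
CI = (2.1839, 3.1513)

Interpretation: each one-unit increase in x is associated with a change in mean y of between 2.1839 and 3.1513, with 95% confidence.
Since 0 is outside the interval, a two-sided test at α = 0.05 would reject H₀: β₁ = 0.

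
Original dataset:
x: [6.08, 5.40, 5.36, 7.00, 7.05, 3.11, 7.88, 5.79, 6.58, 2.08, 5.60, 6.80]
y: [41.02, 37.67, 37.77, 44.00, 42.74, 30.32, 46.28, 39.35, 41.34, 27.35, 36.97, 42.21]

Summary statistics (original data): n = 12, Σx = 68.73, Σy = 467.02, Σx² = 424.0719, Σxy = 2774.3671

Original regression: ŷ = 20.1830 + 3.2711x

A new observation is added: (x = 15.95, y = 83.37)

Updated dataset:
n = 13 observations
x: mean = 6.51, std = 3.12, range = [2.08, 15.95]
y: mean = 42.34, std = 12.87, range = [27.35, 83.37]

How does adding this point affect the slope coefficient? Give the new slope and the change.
Adding the point moves β₁ from 3.2711 to 4.0901, i.e. it increases by 0.8190 (+25.0%).

x = 15.95 lies well outside the original x-range [2.08, 7.88] (x̄ ≈ 5.73), so this observation has high leverage and can move the slope substantially.

Step 1: Update the sums with the new point (n goes from 12 to 13)
Σx  = 68.73 + 15.95 = 84.68
Σy  = 467.02 + 83.37 = 550.39
Σx² = 424.0719 + 15.95² = 424.0719 + 254.4025 = 678.4744
Σxy = 2774.3671 + 15.95×83.37 = 2774.3671 + 1329.7515 = 4104.1186

Step 2: Recompute the slope with b₁ = (nΣxy − ΣxΣy) / (nΣx² − (Σx)²)
Numerator   = 13×4104.1186 − 84.68×550.39 = 53353.5418 − 46607.0252 = 6746.5166
Denominator = 13×678.4744 − 84.68² = 8820.1672 − 7170.7024 = 1649.4648
b₁(new) = 6746.5166 / 1649.4648 = 4.0901

(Same formula on the original sums: (12×2774.3671 − 68.73×467.02) / (12×424.0719 − 68.73²) = 1194.1206 / 365.0499 = 3.2711, matching the given fit.)

Step 3: Change in slope
Δβ₁ = 4.0901 − 3.2711 = +0.8190
Relative change = +0.8190 / 3.2711 × 100% = +25.0%
→ the slope increases when the point is added.

Because the point sits above the extension of the original line at a high-leverage x, it tilts the fit up.
In practice: check such a point for data-entry or measurement error; examine leverage (hᵢ) and Cook's distance rather than deleting it automatically.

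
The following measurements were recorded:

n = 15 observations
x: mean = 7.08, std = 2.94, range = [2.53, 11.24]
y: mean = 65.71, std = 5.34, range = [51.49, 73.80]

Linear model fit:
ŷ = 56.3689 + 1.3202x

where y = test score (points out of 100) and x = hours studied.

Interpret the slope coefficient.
On average, test score is about 1.3202 points higher for every extra hour of study time.

β₁ = 1.3202 is the change in predicted test score (points) per additional hour of study time.

Interpretation:
- Study time up by 1 hour → predicted test score increases by 1.3202 points
- The effect is assumed constant over the observed range of x (linearity)

The intercept β₀ = 56.3689 is the predicted test score when study time = 0; since the smallest observed x is 2.53, this is an extrapolation and mainly anchors the line.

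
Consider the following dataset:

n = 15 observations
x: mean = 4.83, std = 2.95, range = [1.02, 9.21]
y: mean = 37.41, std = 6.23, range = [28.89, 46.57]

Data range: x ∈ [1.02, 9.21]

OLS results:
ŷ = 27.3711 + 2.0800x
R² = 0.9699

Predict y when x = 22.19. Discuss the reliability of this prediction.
ŷ = 73.5263 (extrapolation — x = 22.19 lies outside [1.02, 9.21], so reliability is low).

Prediction calculation:
ŷ = 27.3711 + 2.0800 × 22.19
ŷ = 73.5263

Reliability:
- Data range: x ∈ [1.02, 9.21]
- Prediction point: x = 22.19 is 12.98 units above the observed range → this is EXTRAPOLATION, not interpolation

Why that matters here:
- The linear relationship may not hold outside the observed range
- Real relationships often flatten, saturate, or turn nonlinear at extremes

A defensible statement: 'if the linear trend continued to x = 22.19, y would be about 73.5263' — the premise is untested.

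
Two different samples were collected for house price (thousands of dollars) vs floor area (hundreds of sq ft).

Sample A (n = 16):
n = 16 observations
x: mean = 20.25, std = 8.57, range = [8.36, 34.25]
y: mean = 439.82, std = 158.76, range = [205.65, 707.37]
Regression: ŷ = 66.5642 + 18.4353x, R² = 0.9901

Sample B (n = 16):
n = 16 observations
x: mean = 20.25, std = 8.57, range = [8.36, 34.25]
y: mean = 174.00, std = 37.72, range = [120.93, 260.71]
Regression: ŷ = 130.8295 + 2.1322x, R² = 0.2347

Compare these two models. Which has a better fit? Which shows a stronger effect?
Model A has the better fit (R² = 0.9901 vs 0.2347). Model A shows the stronger effect (|β₁| = 18.4353 vs 2.1322).

Model Comparison:

Fit — compare R²:
- Model A: R² = 0.9901 → 99.01% of variance in house price explained
- Model B: R² = 0.2347 → 23.47% of variance in house price explained
- 0.9901 > 0.2347 → Model A has the better fit

Strength of effect — compare |β₁|:
- Model A: β₁ = 18.4353 → predicted house price rises 18.4353 thousand dollars per additional hundred sq ft of floor area
- Model B: β₁ = 2.1322 → predicted house price rises 2.1322 thousand dollars per additional hundred sq ft of floor area
- |18.4353| > |2.1322| → Model A shows the stronger marginal effect

Note: A steeper slope doesn't make a better model if the scatter around the line is large.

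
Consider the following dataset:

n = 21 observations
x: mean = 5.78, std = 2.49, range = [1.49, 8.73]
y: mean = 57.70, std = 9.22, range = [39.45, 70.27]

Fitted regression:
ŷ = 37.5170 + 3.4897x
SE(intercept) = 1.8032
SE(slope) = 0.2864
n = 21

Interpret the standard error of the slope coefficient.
SE(slope) = 0.2864 measures the uncertainty in the estimated slope. The coefficient is estimated precisely (SE/|β̂₁| = 8.2%).

What SE measures:
- The standard error quantifies the sampling variability of the coefficient estimate
- It is the estimated standard deviation of β̂₁ across hypothetical repeated samples of the same size
- Smaller SE → more precise estimate

Relative precision:
- SE / |β̂₁| = 0.2864 / 3.4897 = 8.2%
- Rule of thumb (under 20%: precise; 20% to under 50%: moderately precise; 50% or more: imprecise) → precise

Link to interval estimation: a confidence interval for β₁ is β̂₁ ± t* × 0.2864, so SE sets the half-width per unit of t*.

What drives SE(β̂₁): more residual scatter → larger SE; wider spread of x values → smaller SE; larger n (here n = 21) → smaller SE.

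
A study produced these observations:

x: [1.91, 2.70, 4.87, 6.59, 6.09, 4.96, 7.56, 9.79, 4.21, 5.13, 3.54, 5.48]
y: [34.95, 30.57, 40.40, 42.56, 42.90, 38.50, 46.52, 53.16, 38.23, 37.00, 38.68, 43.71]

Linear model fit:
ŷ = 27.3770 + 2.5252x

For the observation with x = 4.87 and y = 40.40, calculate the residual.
Residual = 0.7253

The residual is the difference between the actual value and the predicted value:

Residual = y - ŷ

Step 1: Calculate predicted value
ŷ = 27.3770 + 2.5252 × 4.87
ŷ = 39.6747

Step 2: Calculate residual
Residual = 40.40 - 39.6747
Residual = 0.7253

Interpretation: the model underestimates the actual value by 0.7253 at this point (positive residual → observation lies above the fitted line).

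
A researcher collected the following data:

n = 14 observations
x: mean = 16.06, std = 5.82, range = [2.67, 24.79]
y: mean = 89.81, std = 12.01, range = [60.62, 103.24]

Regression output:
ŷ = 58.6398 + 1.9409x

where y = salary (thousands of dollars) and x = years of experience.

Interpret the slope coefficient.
On average, salary is about 1.9409 thousand dollars higher for every extra year of experience.

The slope coefficient β₁ = 1.9409 represents the marginal effect of experience on salary.

Interpretation:
- Experience up by 1 year → predicted salary increases by 1.9409 thousand dollars
- The effect is assumed constant over the observed range of x (linearity)

The intercept β₀ = 58.6398 is the predicted salary when experience = 0; since the smallest observed x is 2.67, this is an extrapolation and mainly anchors the line.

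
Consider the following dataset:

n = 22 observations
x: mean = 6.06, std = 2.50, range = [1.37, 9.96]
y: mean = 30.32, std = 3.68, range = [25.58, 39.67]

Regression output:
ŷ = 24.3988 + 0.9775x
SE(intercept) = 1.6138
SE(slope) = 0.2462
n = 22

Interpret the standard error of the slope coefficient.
SE(slope) = 0.2462 measures the uncertainty in the estimated slope. The coefficient is estimated with moderate precision (SE/|β̂₁| = 25.2%).

SE(β̂₁) = s / √Sxx, where s is the residual standard deviation and Sxx = Σ(x − x̄)². It is the yardstick for how far β̂₁ = 0.9775 could plausibly be from the true slope.

Relative precision:
- SE / |β̂₁| = 0.2462 / 0.9775 = 25.2%
- Rule of thumb (under 20%: precise; 20% to under 50%: moderately precise; 50% or more: imprecise) → moderately precise

Rough 95% range (±2 SE): 0.9775 ± 0.4924 → (0.4851, 1.4699).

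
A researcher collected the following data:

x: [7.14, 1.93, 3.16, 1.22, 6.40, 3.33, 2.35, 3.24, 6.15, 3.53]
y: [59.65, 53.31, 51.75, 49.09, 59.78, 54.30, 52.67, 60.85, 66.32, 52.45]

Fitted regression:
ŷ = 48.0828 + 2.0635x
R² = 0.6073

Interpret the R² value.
About 60.73% of the variability in y is accounted for by the regression on x (R² = 0.6073) — a moderate linear fit.

R² (coefficient of determination) measures the proportion of variance in y explained by the regression model.

Here R² = 0.6073:
- Explained: 60.73% of the variation in y
- Unexplained (residual): 100% − 60.73% = 39.27%
- Rule of thumb (below 0.3 weak; 0.3 to below 0.7 moderate; 0.7 and above strong) → moderate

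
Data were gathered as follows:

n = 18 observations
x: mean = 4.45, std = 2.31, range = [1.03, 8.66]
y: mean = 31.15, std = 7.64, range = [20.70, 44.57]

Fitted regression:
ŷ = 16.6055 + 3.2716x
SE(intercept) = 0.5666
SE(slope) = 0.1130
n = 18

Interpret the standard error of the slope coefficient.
The slope 3.2716 is pinned down to within about ±0.1130 (one SE) by these data — relative uncertainty 3.5%, i.e. precise.

SE(β̂₁) = 0.1130 says: if we drew many samples of n = 18 from the same population and refit each time, the fitted slopes would scatter with a standard deviation of roughly 0.1130 around the true β₁.

Relative precision:
- SE / |β̂₁| = 0.1130 / 3.2716 = 3.5%
- Rule of thumb (under 20%: precise; 20% to under 50%: moderately precise; 50% or more: imprecise) → precise

Link to the t-test: t = β̂₁ / SE(β̂₁) = 3.2716 / 0.1130 = 28.9522, the statistic for H₀: β₁ = 0.

What drives SE(β̂₁): more residual scatter → larger SE; wider spread of x values → smaller SE; larger n (here n = 18) → smaller SE.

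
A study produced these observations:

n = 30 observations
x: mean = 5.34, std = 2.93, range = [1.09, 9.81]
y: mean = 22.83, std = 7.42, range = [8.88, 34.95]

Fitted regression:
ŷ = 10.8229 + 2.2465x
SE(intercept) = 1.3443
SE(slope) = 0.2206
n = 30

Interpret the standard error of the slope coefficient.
SE(slope) = 0.2206 measures the uncertainty in the estimated slope. The coefficient is estimated precisely (SE/|β̂₁| = 9.8%).

SE(β̂₁) = s / √Sxx, where s is the residual standard deviation and Sxx = Σ(x − x̄)². It is the yardstick for how far β̂₁ = 2.2465 could plausibly be from the true slope.

Relative precision:
- SE / |β̂₁| = 0.2206 / 2.2465 = 9.8%
- Rule of thumb (under 20%: precise; 20% to under 50%: moderately precise; 50% or more: imprecise) → precise

Rough 95% range (±2 SE): 2.2465 ± 0.4412 → (1.8053, 2.6877).

What drives SE(β̂₁): wider spread of x values → smaller SE; more residual scatter → larger SE; larger n (here n = 30) → smaller SE.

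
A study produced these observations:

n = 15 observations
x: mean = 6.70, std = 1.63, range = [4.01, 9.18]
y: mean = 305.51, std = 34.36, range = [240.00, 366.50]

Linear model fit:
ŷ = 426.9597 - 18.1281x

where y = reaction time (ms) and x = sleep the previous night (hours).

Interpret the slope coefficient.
For each additional hour of sleep, predicted reaction time decreases by approximately 18.1281 ms.

The slope β₁ = -18.1281 gives the rate at which the fitted reaction time changes with sleep.

Interpretation:
- Sleep up by 1 hour → predicted reaction time decreases by 18.1281 ms
- This is a linear approximation: the same per-unit change is assumed across the whole observed x range
- The slope describes association in these data, not necessarily a causal effect

The intercept β₀ = 426.9597 is the predicted reaction time when sleep = 0; since the smallest observed x is 4.01, this is an extrapolation and mainly anchors the line.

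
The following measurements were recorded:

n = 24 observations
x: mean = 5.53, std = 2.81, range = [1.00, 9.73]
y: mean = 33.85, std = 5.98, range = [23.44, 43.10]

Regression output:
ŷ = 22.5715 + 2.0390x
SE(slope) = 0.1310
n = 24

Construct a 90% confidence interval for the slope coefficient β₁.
The 90% CI for β₁ is (1.8141, 2.2639)

Confidence interval for the slope:

The 90% CI for β₁ is: β̂₁ ± t*(α/2, n-2) × SE(β̂₁)

Step 1: Find critical t-value
- Confidence level = 0.9
- Degrees of freedom = n - 2 = 24 - 2 = 22
- t*(α/2, 22) = 1.7171

Step 2: Calculate margin of error
Margin = 1.7171 × 0.1310 = 0.2249

Step 3: Construct interval
CI = 2.0390 ± 0.2249
CI = (1.8141, 2.2639)

Interpretation: each one-unit increase in x is associated with a change in mean y of between 1.8141 and 2.2639, with 90% confidence.
The interval does not include 0, suggesting a significant linear relationship.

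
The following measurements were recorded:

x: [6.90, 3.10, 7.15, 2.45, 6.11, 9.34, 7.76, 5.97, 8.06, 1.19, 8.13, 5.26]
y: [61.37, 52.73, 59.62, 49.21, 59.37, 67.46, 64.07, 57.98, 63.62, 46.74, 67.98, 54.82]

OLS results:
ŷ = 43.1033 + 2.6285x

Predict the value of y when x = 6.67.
ŷ = 60.6354

To predict y for x = 6.67, substitute into the regression equation:

ŷ = 43.1033 + 2.6285 × 6.67
ŷ = 43.1033 + 17.5321
ŷ = 60.6354

This is the fitted mean response at that x — an individual observation would come with a wider prediction interval.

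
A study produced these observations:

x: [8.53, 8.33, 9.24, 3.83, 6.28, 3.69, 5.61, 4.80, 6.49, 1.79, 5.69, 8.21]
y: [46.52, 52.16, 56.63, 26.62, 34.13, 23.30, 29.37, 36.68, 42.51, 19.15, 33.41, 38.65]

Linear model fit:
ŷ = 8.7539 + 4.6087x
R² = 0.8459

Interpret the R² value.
The model explains 84.59% of the variance in y (R² = 0.8459), leaving 15.41% unexplained; the fit is strong.

R² = 1 − SS_res/SS_tot compares the residual scatter to the total scatter of y about its mean.

Here R² = 0.8459:
- Explained: 84.59% of the variation in y
- Unexplained (residual): 100% − 84.59% = 15.41%
- Rule of thumb (below 0.3 weak; 0.3 to below 0.7 moderate; 0.7 and above strong) → strong

Calculation: R² = 1 − (SS_res / SS_tot), where SS_res is the sum of squared residuals and SS_tot the total sum of squares.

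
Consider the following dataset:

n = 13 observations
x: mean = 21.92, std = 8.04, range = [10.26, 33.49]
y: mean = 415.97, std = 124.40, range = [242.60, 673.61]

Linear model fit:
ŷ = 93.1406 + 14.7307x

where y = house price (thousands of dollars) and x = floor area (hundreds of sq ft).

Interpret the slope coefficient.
On average, house price is about 14.7307 thousand dollars higher for every extra hundred sq ft of floor area.

The slope β₁ = 14.7307 gives the rate at which the fitted house price changes with floor area.

Interpretation:
- Floor area up by 1 hundred sq ft → predicted house price increases by 14.7307 thousand dollars
- This is a linear approximation: the same per-unit change is assumed across the whole observed x range
- The slope describes association in these data, not necessarily a causal effect

(β₀ = 93.1406 is the fitted value at x = 0 and is not part of the slope interpretation.)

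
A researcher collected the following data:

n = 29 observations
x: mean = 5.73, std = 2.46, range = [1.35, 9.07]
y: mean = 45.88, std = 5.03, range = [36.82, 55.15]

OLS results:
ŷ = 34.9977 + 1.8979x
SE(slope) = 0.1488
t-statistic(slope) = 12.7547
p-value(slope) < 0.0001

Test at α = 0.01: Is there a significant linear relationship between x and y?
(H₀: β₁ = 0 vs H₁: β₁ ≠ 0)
Reject H₀: p-value < 0.0001 < α = 0.01. The linear relationship is significant at the 1% level.

Hypothesis test for the slope coefficient:

H₀: β₁ = 0 (no linear relationship)
H₁: β₁ ≠ 0 (linear relationship exists)

Test statistic: t = β̂₁ / SE(β̂₁) = 1.8979 / 0.1488 = 12.7547

With df = 27, the two-sided p-value for |t| = 12.7547 is <0.0001.

Decision rule: reject H₀ if p-value < α.
p-value < 0.0001 < α = 0.01 → reject H₀.

At α = 0.01 the data do provide convincing evidence of a nonzero slope.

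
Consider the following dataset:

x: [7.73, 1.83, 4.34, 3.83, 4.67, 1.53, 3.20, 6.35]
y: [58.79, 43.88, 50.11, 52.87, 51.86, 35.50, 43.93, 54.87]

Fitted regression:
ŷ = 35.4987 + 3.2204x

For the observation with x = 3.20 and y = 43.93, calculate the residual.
Residual = -1.8740

The residual is the difference between the actual value and the predicted value:

Residual = y - ŷ

Step 1: Calculate predicted value
ŷ = 35.4987 + 3.2204 × 3.20
ŷ = 45.8040

Step 2: Calculate residual
Residual = 43.93 - 45.8040
Residual = -1.8740

Interpretation: the model overestimates the actual value by 1.8740 at this point (negative residual → observation lies below the fitted line).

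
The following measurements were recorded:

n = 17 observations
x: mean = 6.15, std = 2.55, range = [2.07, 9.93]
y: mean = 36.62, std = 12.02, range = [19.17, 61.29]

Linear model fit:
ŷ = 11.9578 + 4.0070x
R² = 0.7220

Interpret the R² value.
About 72.20% of the variability in y is accounted for by the regression on x (R² = 0.7220) — a strong linear fit.

R² = 1 − SS_res/SS_tot compares the residual scatter to the total scatter of y about its mean.

Here R² = 0.7220:
- Explained: 72.20% of the variation in y
- Unexplained (residual): 100% − 72.20% = 27.80%
- Rule of thumb (below 0.3 weak; 0.3 to below 0.7 moderate; 0.7 and above strong) → strong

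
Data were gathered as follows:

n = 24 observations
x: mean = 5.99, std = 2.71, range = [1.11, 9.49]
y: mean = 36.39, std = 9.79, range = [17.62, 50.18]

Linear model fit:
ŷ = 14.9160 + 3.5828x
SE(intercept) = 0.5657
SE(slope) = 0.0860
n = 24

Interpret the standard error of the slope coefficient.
The slope 3.5828 is pinned down to within about ±0.0860 (one SE) by these data — relative uncertainty 2.4%, i.e. precise.

SE(β̂₁) = 0.0860 says: if we drew many samples of n = 24 from the same population and refit each time, the fitted slopes would scatter with a standard deviation of roughly 0.0860 around the true β₁.

Relative precision:
- SE / |β̂₁| = 0.0860 / 3.5828 = 2.4%
- Rule of thumb (under 20%: precise; 20% to under 50%: moderately precise; 50% or more: imprecise) → precise

Link to interval estimation: a confidence interval for β₁ is β̂₁ ± t* × 0.0860, so SE sets the half-width per unit of t*.

What drives SE(β̂₁): larger n (here n = 24) → smaller SE.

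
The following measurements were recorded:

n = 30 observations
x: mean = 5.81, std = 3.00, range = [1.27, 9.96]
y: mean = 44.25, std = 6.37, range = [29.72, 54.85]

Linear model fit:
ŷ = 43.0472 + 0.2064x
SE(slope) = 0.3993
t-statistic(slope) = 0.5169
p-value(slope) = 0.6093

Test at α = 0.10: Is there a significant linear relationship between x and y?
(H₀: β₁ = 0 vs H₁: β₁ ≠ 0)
p-value = 0.6093 ≥ α = 0.10, so we fail to reject H₀. The relationship is not significant.

Hypothesis test for the slope coefficient:

H₀: β₁ = 0 (no linear relationship)
H₁: β₁ ≠ 0 (linear relationship exists)

Test statistic: t = β̂₁ / SE(β̂₁) = 0.2064 / 0.3993 = 0.5169

The p-value (0.6093) is the probability, under H₀, of a t-statistic at least as extreme as |t| = 0.5169 (two-sided, df = n − 2 = 28).

Decision rule: reject H₀ if p-value < α.
p-value = 0.6093 ≥ α = 0.10 → fail to reject H₀.

At α = 0.10 the data do not provide convincing evidence of a nonzero slope.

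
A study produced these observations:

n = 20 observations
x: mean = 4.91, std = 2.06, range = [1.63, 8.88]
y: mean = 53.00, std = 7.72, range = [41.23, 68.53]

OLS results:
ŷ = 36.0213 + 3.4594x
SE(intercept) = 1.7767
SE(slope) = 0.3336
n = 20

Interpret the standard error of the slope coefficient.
SE(slope) = 0.3336 measures the uncertainty in the estimated slope. The coefficient is estimated precisely (SE/|β̂₁| = 9.6%).

SE(β̂₁) = s / √Sxx, where s is the residual standard deviation and Sxx = Σ(x − x̄)². It is the yardstick for how far β̂₁ = 3.4594 could plausibly be from the true slope.

Relative precision:
- SE / |β̂₁| = 0.3336 / 3.4594 = 9.6%
- Rule of thumb (under 20%: precise; 20% to under 50%: moderately precise; 50% or more: imprecise) → precise

Link to the t-test: t = β̂₁ / SE(β̂₁) = 3.4594 / 0.3336 = 10.3699, the statistic for H₀: β₁ = 0.

What drives SE(β̂₁): larger n (here n = 20) → smaller SE.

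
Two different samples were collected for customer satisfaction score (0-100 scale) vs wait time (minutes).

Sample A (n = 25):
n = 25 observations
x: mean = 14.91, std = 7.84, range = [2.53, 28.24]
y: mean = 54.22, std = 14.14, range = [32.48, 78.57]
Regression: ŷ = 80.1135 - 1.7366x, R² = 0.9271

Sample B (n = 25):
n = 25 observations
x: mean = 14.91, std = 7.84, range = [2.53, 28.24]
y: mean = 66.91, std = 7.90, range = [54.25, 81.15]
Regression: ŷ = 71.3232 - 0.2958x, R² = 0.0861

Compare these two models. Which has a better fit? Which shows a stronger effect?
Model A has the better fit (R² = 0.9271 vs 0.0861). Model A shows the stronger effect (|β₁| = 1.7366 vs 0.2958).

Model Comparison:

Goodness of fit (R²):
- Model A: R² = 0.9271 → 92.71% of variance in satisfaction score explained
- Model B: R² = 0.0861 → 8.61% of variance in satisfaction score explained
- 0.9271 > 0.0861 → Model A has the better fit

Strength of effect — compare |β₁|:
- Model A: β₁ = -1.7366 → predicted satisfaction score falls 1.7366 points per additional minute of wait time
- Model B: β₁ = -0.2958 → predicted satisfaction score falls 0.2958 points per additional minute of wait time
- |-1.7366| > |-0.2958| → Model A shows the stronger marginal effect

Note: A steeper slope doesn't make a better model if the scatter around the line is large.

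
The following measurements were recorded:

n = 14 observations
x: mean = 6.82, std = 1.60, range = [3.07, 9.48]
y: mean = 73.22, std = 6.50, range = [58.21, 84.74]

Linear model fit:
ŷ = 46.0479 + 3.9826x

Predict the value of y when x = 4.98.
ŷ = 65.8812

To predict y for x = 4.98, substitute into the regression equation:

ŷ = 46.0479 + 3.9826 × 4.98
ŷ = 46.0479 + 19.8333
ŷ = 65.8812

This is the fitted mean response at that x — an individual observation would come with a wider prediction interval.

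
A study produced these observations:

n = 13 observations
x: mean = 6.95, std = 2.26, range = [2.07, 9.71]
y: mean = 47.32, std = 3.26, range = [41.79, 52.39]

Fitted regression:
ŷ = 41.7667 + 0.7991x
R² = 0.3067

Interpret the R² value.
The model explains 30.67% of the variance in y (R² = 0.3067), leaving 69.33% unexplained; the fit is moderate.

The coefficient of determination R² is the fraction of the total variation in y that the fitted line accounts for.

Here R² = 0.3067:
- Explained: 30.67% of the variation in y
- Unexplained (residual): 100% − 30.67% = 69.33%
- Rule of thumb (below 0.3 weak; 0.3 to below 0.7 moderate; 0.7 and above strong) → moderate

Calculation: R² = 1 − (SS_res / SS_tot), where SS_res is the sum of squared residuals and SS_tot the total sum of squares.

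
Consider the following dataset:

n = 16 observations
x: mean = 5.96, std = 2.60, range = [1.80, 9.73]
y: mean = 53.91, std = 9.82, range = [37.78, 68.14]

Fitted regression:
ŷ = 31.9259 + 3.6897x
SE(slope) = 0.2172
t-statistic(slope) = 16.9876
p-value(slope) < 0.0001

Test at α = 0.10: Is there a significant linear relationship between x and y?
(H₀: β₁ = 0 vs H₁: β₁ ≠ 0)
Reject H₀: p-value < 0.0001 < α = 0.10. The linear relationship is significant at the 10% level.

Hypothesis test for the slope coefficient:

H₀: β₁ = 0 (no linear relationship)
H₁: β₁ ≠ 0 (linear relationship exists)

Test statistic: t = β̂₁ / SE(β̂₁) = 3.6897 / 0.2172 = 16.9876

With df = 14, the two-sided p-value for |t| = 16.9876 is <0.0001.

Decision rule: reject H₀ if p-value < α.
p-value < 0.0001 < α = 0.10 → reject H₀.

Conclusion: the linear association between x and y is significant at the 10% level.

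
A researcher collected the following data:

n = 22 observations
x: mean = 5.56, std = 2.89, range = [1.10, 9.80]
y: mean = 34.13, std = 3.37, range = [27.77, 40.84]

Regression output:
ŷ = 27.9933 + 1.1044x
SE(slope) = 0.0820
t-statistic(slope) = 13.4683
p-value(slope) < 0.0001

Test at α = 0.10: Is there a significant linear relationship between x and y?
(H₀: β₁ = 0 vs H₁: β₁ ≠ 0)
Reject H₀: p-value < 0.0001 < α = 0.10. The linear relationship is significant at the 10% level.

Hypothesis test for the slope coefficient:

H₀: β₁ = 0 (no linear relationship)
H₁: β₁ ≠ 0 (linear relationship exists)

Test statistic: t = β̂₁ / SE(β̂₁) = 1.1044 / 0.0820 = 13.4683

With df = 20, the two-sided p-value for |t| = 13.4683 is <0.0001.

Decision rule: reject H₀ if p-value < α.
p-value < 0.0001 < α = 0.10 → reject H₀.

Conclusion: the linear association between x and y is significant at the 10% level.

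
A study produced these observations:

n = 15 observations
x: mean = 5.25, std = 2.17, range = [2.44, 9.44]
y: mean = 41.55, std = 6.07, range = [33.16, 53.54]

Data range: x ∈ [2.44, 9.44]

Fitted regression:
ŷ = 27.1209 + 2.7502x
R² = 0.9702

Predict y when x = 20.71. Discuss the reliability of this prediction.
ŷ = 84.0775 (extrapolation — x = 20.71 lies outside [2.44, 9.44], so reliability is low).

Prediction calculation:
ŷ = 27.1209 + 2.7502 × 20.71
ŷ = 84.0775

Reliability:
- Data range: x ∈ [2.44, 9.44]
- Prediction point: x = 20.71 is 11.27 units above the observed range → this is EXTRAPOLATION, not interpolation

Why that matters here:
- There are no observations near this x to validate the fitted line there
- The standard error of prediction grows with (x − x̄)², and x = 20.71 is far from x̄ = 5.25

Report the number if required, but flag clearly that it is an extrapolation.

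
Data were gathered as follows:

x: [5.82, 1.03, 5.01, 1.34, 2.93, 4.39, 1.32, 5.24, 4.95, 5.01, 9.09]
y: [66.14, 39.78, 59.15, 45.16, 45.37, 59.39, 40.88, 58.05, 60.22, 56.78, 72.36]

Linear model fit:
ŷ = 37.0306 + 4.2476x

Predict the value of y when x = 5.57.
ŷ = 60.6897

x = 5.57 lies inside the observed range [1.03, 9.09], so the fitted equation applies directly:

ŷ = 37.0306 + 4.2476 × 5.57
ŷ = 37.0306 + 23.6591
ŷ = 60.6897

This is the fitted mean response at that x — an individual observation would come with a wider prediction interval.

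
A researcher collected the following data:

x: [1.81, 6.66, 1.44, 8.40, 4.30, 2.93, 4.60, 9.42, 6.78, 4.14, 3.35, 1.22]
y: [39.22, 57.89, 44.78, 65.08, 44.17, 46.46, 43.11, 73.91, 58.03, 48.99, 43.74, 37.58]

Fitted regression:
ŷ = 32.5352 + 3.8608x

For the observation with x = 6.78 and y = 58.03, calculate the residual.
Residual = -0.6814

The residual is the difference between the actual value and the predicted value:

Residual = y - ŷ

Step 1: Calculate predicted value
ŷ = 32.5352 + 3.8608 × 6.78
ŷ = 58.7114

Step 2: Calculate residual
Residual = 58.03 - 58.7114
Residual = -0.6814

Sign check: y < ŷ, so the point is below the line and the fit overestimates here.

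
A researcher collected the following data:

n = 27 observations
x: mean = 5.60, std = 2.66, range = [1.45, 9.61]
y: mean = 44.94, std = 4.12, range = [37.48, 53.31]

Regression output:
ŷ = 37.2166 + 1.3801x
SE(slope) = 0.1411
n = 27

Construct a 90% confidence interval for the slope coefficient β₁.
The 90% CI for β₁ is (1.1391, 1.6211)

Confidence interval for the slope:

The 90% CI for β₁ is: β̂₁ ± t*(α/2, n-2) × SE(β̂₁)

Step 1: Find critical t-value
- Confidence level = 0.9
- Degrees of freedom = n - 2 = 27 - 2 = 25
- t*(α/2, 25) = 1.7081

Step 2: Calculate margin of error
Margin = 1.7081 × 0.1411 = 0.2410

Step 3: Construct interval
CI = 1.3801 ± 0.2410
CI = (1.1391, 1.6211)

Interpretation: We are 90% confident that the true slope β₁ lies between 1.1391 and 1.6211.
Since 0 is outside the interval, a two-sided test at α = 0.10 would reject H₀: β₁ = 0.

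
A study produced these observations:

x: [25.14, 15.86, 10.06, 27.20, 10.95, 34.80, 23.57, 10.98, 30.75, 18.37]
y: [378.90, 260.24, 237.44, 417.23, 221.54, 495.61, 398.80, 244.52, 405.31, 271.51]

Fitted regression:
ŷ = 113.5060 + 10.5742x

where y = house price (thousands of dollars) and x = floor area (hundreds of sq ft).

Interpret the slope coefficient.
An increase of one hundred sq ft in floor area is associated with a 10.5742 thousand dollars increase in predicted house price.

The slope β₁ = 10.5742 gives the rate at which the fitted house price changes with floor area.

Interpretation:
- Floor area up by 1 hundred sq ft → predicted house price increases by 10.5742 thousand dollars
- The effect is assumed constant over the observed range of x (linearity)

The intercept β₀ = 113.5060 is the predicted house price when floor area = 0; since the smallest observed x is 10.06, this is an extrapolation and mainly anchors the line.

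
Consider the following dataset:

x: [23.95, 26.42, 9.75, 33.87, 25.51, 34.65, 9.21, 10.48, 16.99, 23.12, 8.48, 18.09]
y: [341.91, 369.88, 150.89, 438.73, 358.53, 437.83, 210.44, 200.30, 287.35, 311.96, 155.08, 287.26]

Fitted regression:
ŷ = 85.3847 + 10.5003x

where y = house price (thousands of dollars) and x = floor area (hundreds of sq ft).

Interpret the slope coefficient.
For each additional hundred sq ft of floor area, predicted house price increases by approximately 10.5003 thousand dollars.

The slope β₁ = 10.5003 gives the rate at which the fitted house price changes with floor area.

Interpretation:
- Floor area up by 1 hundred sq ft → predicted house price increases by 10.5003 thousand dollars
- This is a linear approximation: the same per-unit change is assumed across the whole observed x range

(β₀ = 85.3847 is the fitted value at x = 0 and is not part of the slope interpretation.)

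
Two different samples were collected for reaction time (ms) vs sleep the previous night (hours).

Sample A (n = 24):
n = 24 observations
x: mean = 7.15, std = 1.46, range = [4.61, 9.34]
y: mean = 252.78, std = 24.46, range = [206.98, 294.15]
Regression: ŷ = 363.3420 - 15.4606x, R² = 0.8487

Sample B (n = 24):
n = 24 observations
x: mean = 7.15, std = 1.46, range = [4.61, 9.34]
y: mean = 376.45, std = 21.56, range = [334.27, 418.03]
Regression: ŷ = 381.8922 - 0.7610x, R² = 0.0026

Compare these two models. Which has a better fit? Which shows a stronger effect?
Model A has the better fit (R² = 0.8487 vs 0.0026). Model A shows the stronger effect (|β₁| = 15.4606 vs 0.7610).

Model Comparison:

Goodness of fit (R²):
- Model A: R² = 0.8487 → 84.87% of variance in reaction time explained
- Model B: R² = 0.0026 → 0.26% of variance in reaction time explained
- 0.8487 > 0.0026 → Model A has the better fit

Which has the larger per-hour effect? (|β₁|)
- Model A: β₁ = -15.4606 → predicted reaction time falls 15.4606 ms per additional hour of sleep
- Model B: β₁ = -0.7610 → predicted reaction time falls 0.7610 ms per additional hour of sleep
- |-15.4606| > |-0.7610| → Model A shows the stronger marginal effect

Notes:
- R² measures how tightly points cluster around the line; β₁ measures how steep the line is — they answer different questions.
- The two samples could reflect different populations, time periods, or measurement quality.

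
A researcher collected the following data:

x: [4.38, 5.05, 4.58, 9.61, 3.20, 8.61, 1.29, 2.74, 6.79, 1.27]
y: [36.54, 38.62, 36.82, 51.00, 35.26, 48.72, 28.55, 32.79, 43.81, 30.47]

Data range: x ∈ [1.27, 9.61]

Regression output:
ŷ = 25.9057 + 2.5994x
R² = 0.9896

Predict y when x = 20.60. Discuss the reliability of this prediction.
ŷ = 79.4533 (extrapolation — x = 20.60 lies outside [1.27, 9.61], so reliability is low).

Prediction calculation:
ŷ = 25.9057 + 2.5994 × 20.60
ŷ = 79.4533

Reliability:
- Data range: x ∈ [1.27, 9.61]
- Prediction point: x = 20.60 is 10.99 units above the observed range → this is EXTRAPOLATION, not interpolation

Why that matters here:
- The linear relationship may not hold outside the observed range
- The standard error of prediction grows with (x − x̄)², and x = 20.60 is far from x̄ = 4.75
- There are no observations near this x to validate the fitted line there

The R² = 0.9896 only validates the fit within [1.27, 9.61]; treat ŷ = 79.4533 with caution.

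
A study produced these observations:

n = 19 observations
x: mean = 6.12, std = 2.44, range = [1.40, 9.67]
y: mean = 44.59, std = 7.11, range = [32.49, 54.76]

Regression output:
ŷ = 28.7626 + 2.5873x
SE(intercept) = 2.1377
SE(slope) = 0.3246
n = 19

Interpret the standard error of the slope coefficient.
SE(β̂₁) = 0.3246 is the estimated standard deviation of the slope estimate across repeated samples; relative to β̂₁ = 2.5873 that is 12.5%, a precise estimate.

SE(β̂₁) = 0.3246 says: if we drew many samples of n = 19 from the same population and refit each time, the fitted slopes would scatter with a standard deviation of roughly 0.3246 around the true β₁.

Relative precision:
- SE / |β̂₁| = 0.3246 / 2.5873 = 12.5%
- Rule of thumb (under 20%: precise; 20% to under 50%: moderately precise; 50% or more: imprecise) → precise

Rough 95% range (±2 SE): 2.5873 ± 0.6492 → (1.9381, 3.2365).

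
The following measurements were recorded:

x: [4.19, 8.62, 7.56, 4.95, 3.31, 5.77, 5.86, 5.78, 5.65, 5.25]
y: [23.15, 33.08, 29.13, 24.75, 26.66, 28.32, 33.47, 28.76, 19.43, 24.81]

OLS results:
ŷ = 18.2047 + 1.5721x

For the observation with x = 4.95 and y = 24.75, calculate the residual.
Residual = -1.2366

The residual is the difference between the actual value and the predicted value:

Residual = y - ŷ

Step 1: Calculate predicted value
ŷ = 18.2047 + 1.5721 × 4.95
ŷ = 25.9866

Step 2: Calculate residual
Residual = 24.75 - 25.9866
Residual = -1.2366

Interpretation: the model overestimates the actual value by 1.2366 at this point (negative residual → observation lies below the fitted line).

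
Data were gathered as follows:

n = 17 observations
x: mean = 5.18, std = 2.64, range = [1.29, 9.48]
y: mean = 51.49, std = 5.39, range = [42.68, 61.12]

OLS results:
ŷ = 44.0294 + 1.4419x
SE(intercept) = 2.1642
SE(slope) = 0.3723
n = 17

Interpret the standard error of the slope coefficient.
SE(β̂₁) = 0.3723 is the estimated standard deviation of the slope estimate across repeated samples; relative to β̂₁ = 1.4419 that is 25.8%, a moderately precise estimate.

SE(β̂₁) = s / √Sxx, where s is the residual standard deviation and Sxx = Σ(x − x̄)². It is the yardstick for how far β̂₁ = 1.4419 could plausibly be from the true slope.

Relative precision:
- SE / |β̂₁| = 0.3723 / 1.4419 = 25.8%
- Rule of thumb (under 20%: precise; 20% to under 50%: moderately precise; 50% or more: imprecise) → moderately precise

Link to interval estimation: a confidence interval for β₁ is β̂₁ ± t* × 0.3723, so SE sets the half-width per unit of t*.

What drives SE(β̂₁): larger n (here n = 17) → smaller SE.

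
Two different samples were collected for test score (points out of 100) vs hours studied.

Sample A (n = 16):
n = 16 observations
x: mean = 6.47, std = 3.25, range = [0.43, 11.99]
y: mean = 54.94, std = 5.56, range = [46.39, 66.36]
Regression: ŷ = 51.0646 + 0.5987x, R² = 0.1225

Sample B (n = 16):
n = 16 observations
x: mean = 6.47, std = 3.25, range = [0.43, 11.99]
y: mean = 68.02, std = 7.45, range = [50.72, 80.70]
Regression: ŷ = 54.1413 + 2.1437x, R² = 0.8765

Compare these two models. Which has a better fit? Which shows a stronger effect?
Model B has the better fit (R² = 0.8765 vs 0.1225). Model B shows the stronger effect (|β₁| = 2.1437 vs 0.5987).

Model Comparison:

Fit — compare R²:
- Model A: R² = 0.1225 → 12.25% of variance in test score explained
- Model B: R² = 0.8765 → 87.65% of variance in test score explained
- 0.8765 > 0.1225 → Model B has the better fit

Which has the larger per-hour effect? (|β₁|)
- Model A: β₁ = 0.5987 → predicted test score rises 0.5987 points per additional hour of study time
- Model B: β₁ = 2.1437 → predicted test score rises 2.1437 points per additional hour of study time
- |0.5987| < |2.1437| → Model B shows the stronger marginal effect

Notes:
- The two samples could reflect different populations, time periods, or measurement quality.
- R² measures how tightly points cluster around the line; β₁ measures how steep the line is — they answer different questions.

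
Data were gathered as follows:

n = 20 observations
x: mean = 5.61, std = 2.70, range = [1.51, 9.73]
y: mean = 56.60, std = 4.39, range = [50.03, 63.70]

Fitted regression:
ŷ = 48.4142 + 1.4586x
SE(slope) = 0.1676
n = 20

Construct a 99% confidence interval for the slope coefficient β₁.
The 99% CI for β₁ is (0.9762, 1.9410)

Confidence interval for the slope:

The 99% CI for β₁ is: β̂₁ ± t*(α/2, n-2) × SE(β̂₁)

Step 1: Find critical t-value
- Confidence level = 0.99
- Degrees of freedom = n - 2 = 20 - 2 = 18
- t*(α/2, 18) = 2.8784

Step 2: Calculate margin of error
Margin = 2.8784 × 0.1676 = 0.4824

Step 3: Construct interval
CI = 1.4586 ± 0.4824
CI = (0.9762, 1.9410)

Interpretation: intervals built this way capture the true β₁ in 99% of repeated samples; here the plausible range for the per-unit effect of x on y is 0.9762 to 1.9410.
Both endpoints are positive, so the data support a genuinely positive slope at this confidence level.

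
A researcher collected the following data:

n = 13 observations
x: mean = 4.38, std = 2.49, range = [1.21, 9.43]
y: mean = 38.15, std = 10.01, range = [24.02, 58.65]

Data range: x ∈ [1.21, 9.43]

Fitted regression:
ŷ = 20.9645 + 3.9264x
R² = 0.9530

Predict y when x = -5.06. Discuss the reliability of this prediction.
ŷ = 1.0969, but this is extrapolation (below the data range [1.21, 9.43]) and may be unreliable.

Prediction calculation:
ŷ = 20.9645 + 3.9264 × (-5.06)
ŷ = 1.0969

Reliability:
- Data range: x ∈ [1.21, 9.43]
- Prediction point: x = -5.06 is 6.27 units below the observed range → this is EXTRAPOLATION, not interpolation

Why that matters here:
- The linear relationship may not hold outside the observed range
- R² describes fit only over the sampled x values; it says nothing about behaviour beyond them
- Real relationships often flatten, saturate, or turn nonlinear at extremes

The R² = 0.9530 only validates the fit within [1.21, 9.43]; treat ŷ = 1.0969 with caution.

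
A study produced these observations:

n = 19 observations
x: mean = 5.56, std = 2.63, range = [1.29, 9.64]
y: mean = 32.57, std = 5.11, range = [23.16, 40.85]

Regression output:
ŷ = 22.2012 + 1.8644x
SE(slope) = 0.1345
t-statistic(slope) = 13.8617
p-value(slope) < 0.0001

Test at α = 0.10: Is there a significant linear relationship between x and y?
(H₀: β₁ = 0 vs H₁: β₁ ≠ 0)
Since p-value < 0.0001 < α = 0.10, reject H₀ — the slope is significantly different from 0.

Hypothesis test for the slope coefficient:

H₀: β₁ = 0 (no linear relationship)
H₁: β₁ ≠ 0 (linear relationship exists)

Test statistic: t = β̂₁ / SE(β̂₁) = 1.8644 / 0.1345 = 13.8617

p < 0.0001: how often a slope estimate this far from 0 (in SE units) would arise by chance if β₁ were truly 0.

Decision rule: reject H₀ if p-value < α.
p-value < 0.0001 < α = 0.10 → reject H₀.

At α = 0.10 the data do provide convincing evidence of a nonzero slope.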